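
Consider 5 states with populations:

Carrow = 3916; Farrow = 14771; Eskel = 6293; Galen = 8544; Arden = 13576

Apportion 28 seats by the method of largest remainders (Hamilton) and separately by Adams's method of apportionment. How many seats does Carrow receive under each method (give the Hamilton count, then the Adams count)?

Hamilton: Carrow 2, Farrow 9, Eskel 4, Galen 5, Arden 8.
Adams: Carrow 3, Farrow 8, Eskel 4, Galen 5, Arden 8.
Carrow gets 2 under Hamilton and 3 under Adams.

2 and 3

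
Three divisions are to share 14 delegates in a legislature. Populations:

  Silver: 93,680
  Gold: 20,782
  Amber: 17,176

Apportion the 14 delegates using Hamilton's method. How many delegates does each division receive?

Standard divisor: 131638 ÷ 14 ≈ 9402.714.
Standard quotas: Silver 9.9631, Gold 2.2102, Amber 1.8267.
Lower quotas: Silver 9, Gold 2, Amber 1 (sum 12, leaving 2 seats).
Remainders in descending order: Silver 0.9631, Amber 0.8267, Gold 0.2102.
Largest remainders: Silver, Amber receive the extra seats.

Silver=10, Gold=2, Amber=2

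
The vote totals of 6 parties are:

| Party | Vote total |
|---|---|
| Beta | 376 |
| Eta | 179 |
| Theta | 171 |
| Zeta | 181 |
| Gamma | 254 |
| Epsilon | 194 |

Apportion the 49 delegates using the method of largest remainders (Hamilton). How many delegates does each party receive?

Beta=14, Eta=6, Theta=6, Zeta=7, Gamma=9, Epsilon=7

The standard divisor is 1355/49 ≈ 27.653.
Standard quotas: Beta 13.597, Eta 6.473, Theta 6.184, Zeta 6.545, Gamma 9.185, Epsilon 7.015.
Lower quotas: Beta 13, Eta 6, Theta 6, Zeta 6, Gamma 9, Epsilon 7 (sum 47, leaving 2 seats).
Remainders in descending order: Beta 0.597, Zeta 0.545, Eta 0.473, Gamma 0.185, Theta 0.184, Epsilon 0.015.
The surplus seats go to Beta, Zeta.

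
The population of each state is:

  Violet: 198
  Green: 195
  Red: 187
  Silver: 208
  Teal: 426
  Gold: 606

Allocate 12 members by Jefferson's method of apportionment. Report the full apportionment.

Violet 1, Green 1, Red 1, Silver 1, Teal 3, Gold 5

Standard divisor 1820/12 ≈ 151.667; standard quotas: Violet 1.305, Green 1.286, Red 1.233, Silver 1.371, Teal 2.809, Gold 3.996.
Rounding down gives 1, 1, 1, 1, 2, 3 = 9 seats, so the divisor must be adjusted.
With modified divisor 110: modified quotas Violet 1.800, Green 1.773, Red 1.700, Silver 1.891, Teal 3.873, Gold 5.509.
Rounding down: Violet 1, Green 1, Red 1, Silver 1, Teal 3, Gold 5 (total 12).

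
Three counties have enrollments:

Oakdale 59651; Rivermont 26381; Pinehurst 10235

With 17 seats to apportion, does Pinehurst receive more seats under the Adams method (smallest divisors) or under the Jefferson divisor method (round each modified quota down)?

Adams: Oakdale 10, Rivermont 5, Pinehurst 2.
Jefferson: Oakdale 11, Rivermont 5, Pinehurst 1.
Pinehurst gets 2 under Adams and 1 under Jefferson.

Adams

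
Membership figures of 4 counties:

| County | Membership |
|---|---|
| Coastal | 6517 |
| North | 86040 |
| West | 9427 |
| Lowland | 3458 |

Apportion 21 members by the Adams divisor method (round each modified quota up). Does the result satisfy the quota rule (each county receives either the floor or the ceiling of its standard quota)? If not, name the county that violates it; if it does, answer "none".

North

Standard quotas: Coastal 1.298, North 17.136, West 1.877, Lowland 0.689.
Adams allocation: Coastal 2, North 16, West 2, Lowland 1.
North has quota 17.136 (lower 17, upper 18) but receives 16 — outside the quota interval.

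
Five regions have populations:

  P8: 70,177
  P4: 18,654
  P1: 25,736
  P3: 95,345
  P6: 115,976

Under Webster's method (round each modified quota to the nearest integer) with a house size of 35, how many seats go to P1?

3

Standard divisor 325888/35 ≈ 9311.086; standard quotas: P8 7.537, P4 2.003, P1 2.764, P3 10.240, P6 12.456.
Rounding to the nearest integer gives P8 8, P4 2, P1 3, P3 10, P6 12 — total 35, matching the house size, so no adjustment is needed.
P1 receives 3.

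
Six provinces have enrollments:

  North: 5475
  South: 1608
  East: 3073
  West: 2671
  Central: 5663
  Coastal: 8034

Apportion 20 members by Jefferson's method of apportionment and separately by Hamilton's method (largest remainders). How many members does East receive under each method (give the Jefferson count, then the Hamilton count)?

Jefferson: North 4, South 1, East 2, West 2, Central 4, Coastal 7.
Hamilton: North 4, South 1, East 3, West 2, Central 4, Coastal 6.
East gets 2 under Jefferson and 3 under Hamilton.

2 and 3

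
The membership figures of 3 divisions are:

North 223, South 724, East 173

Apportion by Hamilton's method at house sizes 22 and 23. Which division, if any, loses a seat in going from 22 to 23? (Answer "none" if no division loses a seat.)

East

At 22 seats: North 4, South 14, East 4.
At 23 seats: North 5, South 15, East 3.
East drops from 4 to 3.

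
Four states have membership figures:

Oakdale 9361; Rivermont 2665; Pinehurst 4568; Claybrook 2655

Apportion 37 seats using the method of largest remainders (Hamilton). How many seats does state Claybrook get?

5

Total 19249; standard divisor 19249/37 ≈ 520.243.
Standard quotas: Oakdale 17.9935, Rivermont 5.1226, Pinehurst 8.7805, Claybrook 5.1034.
Lower quotas: Oakdale 17, Rivermont 5, Pinehurst 8, Claybrook 5 (sum 35, leaving 2 seats).
Remainders in descending order: Oakdale 0.9935, Pinehurst 0.7805, Rivermont 0.1226, Claybrook 0.1034.
Largest remainders: Oakdale, Pinehurst receive the extra seats.
Claybrook receives 5.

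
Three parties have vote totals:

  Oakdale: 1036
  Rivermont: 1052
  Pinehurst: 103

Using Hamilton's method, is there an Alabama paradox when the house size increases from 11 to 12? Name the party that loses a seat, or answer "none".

At 11 seats: Oakdale 5, Rivermont 5, Pinehurst 1.
At 12 seats: Oakdale 6, Rivermont 6, Pinehurst 0.
Pinehurst drops from 1 to 0.

Pinehurst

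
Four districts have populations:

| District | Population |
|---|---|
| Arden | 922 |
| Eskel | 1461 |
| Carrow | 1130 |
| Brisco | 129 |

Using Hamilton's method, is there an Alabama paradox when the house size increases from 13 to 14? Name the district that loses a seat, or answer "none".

Brisco

At 13 seats: Arden 3, Eskel 5, Carrow 4, Brisco 1.
At 14 seats: Arden 4, Eskel 6, Carrow 4, Brisco 0.
Brisco drops from 1 to 0.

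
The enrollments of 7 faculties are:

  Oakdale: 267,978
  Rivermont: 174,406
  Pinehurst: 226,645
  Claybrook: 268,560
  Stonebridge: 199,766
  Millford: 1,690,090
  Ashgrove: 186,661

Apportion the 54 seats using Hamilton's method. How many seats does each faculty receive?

Oakdale 5; Rivermont 3; Pinehurst 4; Claybrook 5; Stonebridge 4; Millford 30; Ashgrove 3

Total 3014106; standard divisor 3014106/54 ≈ 55816.778.
Standard quotas: Oakdale 4.8010, Rivermont 3.1246, Pinehurst 4.0605, Claybrook 4.8115, Stonebridge 3.5790, Millford 30.2792, Ashgrove 3.3442.
Lower quotas: Oakdale 4, Rivermont 3, Pinehurst 4, Claybrook 4, Stonebridge 3, Millford 30, Ashgrove 3 (sum 51, leaving 3 seats).
Remainders in descending order: Claybrook 0.8115, Oakdale 0.8010, Stonebridge 0.5790, Ashgrove 0.3442, Millford 0.2792, Rivermont 0.1246, Pinehurst 0.0605.
Largest remainders: Claybrook, Oakdale, Stonebridge receive the extra seats.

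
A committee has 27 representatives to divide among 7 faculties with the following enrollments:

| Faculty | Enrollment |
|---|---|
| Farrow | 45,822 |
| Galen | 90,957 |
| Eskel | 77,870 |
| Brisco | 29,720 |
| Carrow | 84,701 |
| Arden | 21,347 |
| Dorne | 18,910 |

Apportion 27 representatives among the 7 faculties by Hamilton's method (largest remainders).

Farrow 3, Galen 7, Eskel 6, Brisco 2, Carrow 6, Arden 2, Dorne 1

Standard divisor: 369327 ÷ 27 ≈ 13678.778.
Standard quotas: Farrow 3.3499, Galen 6.6495, Eskel 5.6928, Brisco 2.1727, Carrow 6.1921, Arden 1.5606, Dorne 1.3824.
Lower quotas: Farrow 3, Galen 6, Eskel 5, Brisco 2, Carrow 6, Arden 1, Dorne 1 (sum 24, leaving 3 seats).
Remainders in descending order: Eskel 0.6928, Galen 0.6495, Arden 0.5606, Dorne 0.3824, Farrow 0.3499, Carrow 0.1921, Brisco 0.1727.
Largest remainders: Eskel, Galen, Arden receive the extra seats.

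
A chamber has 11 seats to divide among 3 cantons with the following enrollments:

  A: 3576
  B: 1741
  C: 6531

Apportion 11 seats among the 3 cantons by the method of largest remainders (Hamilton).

Total 11848; standard divisor 11848/11 ≈ 1077.091.
Standard quotas: A 3.3201, B 1.6164, C 6.0636.
Lower quotas: A 3, B 1, C 6 (sum 10, leaving 1 seat).
Remainders in descending order: B 0.6164, A 0.3201, C 0.0636.
Largest remainder: B receives the extra seat.

A: 3, B: 2, C: 6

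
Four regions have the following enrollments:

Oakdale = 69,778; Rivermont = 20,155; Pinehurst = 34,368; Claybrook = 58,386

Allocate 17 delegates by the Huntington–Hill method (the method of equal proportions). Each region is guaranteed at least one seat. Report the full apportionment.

Oakdale: 7, Rivermont: 2, Pinehurst: 3, Claybrook: 5

With divisor 10713: modified quotas Oakdale 6.513, Rivermont 1.881, Pinehurst 3.208, Claybrook 5.450.
Geometric-mean thresholds: Oakdale √(6·7)=6.481, Rivermont √(1·2)=1.414, Pinehurst √(3·4)=3.464, Claybrook √(5·6)=5.477.
Each quota rounded against its threshold gives Oakdale 7, Rivermont 2, Pinehurst 3, Claybrook 5 (total 17).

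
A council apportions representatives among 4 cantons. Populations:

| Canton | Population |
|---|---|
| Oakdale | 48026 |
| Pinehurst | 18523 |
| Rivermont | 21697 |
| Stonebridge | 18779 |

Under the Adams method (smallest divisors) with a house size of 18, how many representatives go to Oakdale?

8

Standard divisor 107025/18 ≈ 5945.833; standard quotas: Oakdale 8.077, Pinehurst 3.115, Rivermont 3.649, Stonebridge 3.158.
Rounding up gives 9, 4, 4, 4 = 21 seats, so the divisor must be adjusted.
With modified divisor 6600: modified quotas Oakdale 7.277, Pinehurst 2.807, Rivermont 3.287, Stonebridge 2.845.
Rounding up: Oakdale 8, Pinehurst 3, Rivermont 4, Stonebridge 3 (total 18).
Oakdale receives 8.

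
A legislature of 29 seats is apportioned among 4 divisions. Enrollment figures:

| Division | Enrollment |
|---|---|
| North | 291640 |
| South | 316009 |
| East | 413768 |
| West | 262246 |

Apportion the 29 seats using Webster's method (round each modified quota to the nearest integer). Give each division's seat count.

Standard divisor 1283663/29 ≈ 44264.241; standard quotas: North 6.589, South 7.139, East 9.348, West 5.925.
Rounding to the nearest integer gives North 7, South 7, East 9, West 6 — total 29, matching the house size, so no adjustment is needed.

North 7; South 7; East 9; West 6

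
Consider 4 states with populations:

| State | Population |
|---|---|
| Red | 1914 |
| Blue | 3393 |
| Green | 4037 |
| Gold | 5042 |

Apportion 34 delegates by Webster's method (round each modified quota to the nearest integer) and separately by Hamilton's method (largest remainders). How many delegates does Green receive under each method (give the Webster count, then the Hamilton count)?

Webster: Red 5, Blue 8, Green 9, Gold 12.
Hamilton: Red 4, Blue 8, Green 10, Gold 12.
Green gets 9 under Webster and 10 under Hamilton.

9 and 10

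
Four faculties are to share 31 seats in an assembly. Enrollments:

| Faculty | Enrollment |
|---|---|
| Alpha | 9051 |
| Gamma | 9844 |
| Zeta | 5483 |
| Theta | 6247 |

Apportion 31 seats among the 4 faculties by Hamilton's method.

The standard divisor is 30625/31 ≈ 987.903.
Standard quotas: Alpha 9.1618, Gamma 9.9645, Zeta 5.5501, Theta 6.3235.
Lower quotas: Alpha 9, Gamma 9, Zeta 5, Theta 6 (sum 29, leaving 2 seats).
Remainders in descending order: Gamma 0.9645, Zeta 0.5501, Theta 0.3235, Alpha 0.1618.
The surplus seats go to Gamma, Zeta.

Alpha: 9; Gamma: 10; Zeta: 6; Theta: 6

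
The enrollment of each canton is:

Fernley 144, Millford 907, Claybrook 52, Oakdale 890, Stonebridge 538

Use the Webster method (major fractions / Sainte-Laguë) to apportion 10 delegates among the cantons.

Fernley: 1; Millford: 4; Claybrook: 0; Oakdale: 3; Stonebridge: 2

Standard divisor 2531/10 ≈ 253.1; standard quotas: Fernley 0.569, Millford 3.584, Claybrook 0.205, Oakdale 3.516, Stonebridge 2.126.
Rounding to the nearest integer gives 1, 4, 0, 4, 2 = 11 seats, so the divisor must be adjusted.
With modified divisor 257: modified quotas Fernley 0.560, Millford 3.529, Claybrook 0.202, Oakdale 3.463, Stonebridge 2.093.
Rounding to the nearest integer: Fernley 1, Millford 4, Claybrook 0, Oakdale 3, Stonebridge 2 (total 10).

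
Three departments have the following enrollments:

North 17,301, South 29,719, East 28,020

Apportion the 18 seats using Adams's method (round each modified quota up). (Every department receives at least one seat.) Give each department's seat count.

Standard divisor 75040/18 ≈ 4168.889; standard quotas: North 4.150, South 7.129, East 6.721.
Rounding up gives 5, 8, 7 = 20 seats, so the divisor must be adjusted.
With modified divisor 4500: modified quotas North 3.845, South 6.604, East 6.227.
Rounding up: North 4, South 7, East 7 (total 18).

North=4, South=7, East=7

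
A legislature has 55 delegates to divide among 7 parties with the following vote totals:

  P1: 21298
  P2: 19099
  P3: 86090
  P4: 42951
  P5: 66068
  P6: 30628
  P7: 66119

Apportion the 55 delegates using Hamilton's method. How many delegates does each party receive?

P1=4; P2=3; P3=14; P4=7; P5=11; P6=5; P7=11

Standard divisor: 332253 ÷ 55 ≈ 6040.964.
Standard quotas: P1 3.5256, P2 3.1616, P3 14.2510, P4 7.1100, P5 10.9367, P6 5.0701, P7 10.9451.
Lower quotas: P1 3, P2 3, P3 14, P4 7, P5 10, P6 5, P7 10 (sum 52, leaving 3 seats).
Remainders in descending order: P7 0.9451, P5 0.9367, P1 0.5256, P3 0.2510, P2 0.1616, P4 0.1100, P6 0.0701.
The surplus seats go to P7, P5, P1.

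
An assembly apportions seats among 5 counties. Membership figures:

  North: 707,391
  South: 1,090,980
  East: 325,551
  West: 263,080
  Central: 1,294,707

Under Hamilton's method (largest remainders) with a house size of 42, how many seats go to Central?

The standard divisor is 3681709/42 ≈ 87659.738.
Standard quotas: North 8.0697, South 12.4456, East 3.7138, West 3.0011, Central 14.7697.
Lower quotas: North 8, South 12, East 3, West 3, Central 14 (sum 40, leaving 2 seats).
Remainders in descending order: Central 0.7697, East 0.7138, South 0.4456, North 0.0697, West 0.0011.
The surplus seats go to Central, East.
Central receives 15.

15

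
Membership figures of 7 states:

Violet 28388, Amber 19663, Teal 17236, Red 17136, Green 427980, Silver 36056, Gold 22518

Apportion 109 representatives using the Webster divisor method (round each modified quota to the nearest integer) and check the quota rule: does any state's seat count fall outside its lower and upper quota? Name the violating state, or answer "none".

Standard quotas: Violet 5.438, Amber 3.767, Teal 3.302, Red 3.283, Green 81.989, Silver 6.907, Gold 4.314.
Webster allocation: Violet 5, Amber 4, Teal 3, Red 3, Green 83, Silver 7, Gold 4.
Green has quota 81.989 (lower 81, upper 82) but receives 83 — outside the quota interval.

Green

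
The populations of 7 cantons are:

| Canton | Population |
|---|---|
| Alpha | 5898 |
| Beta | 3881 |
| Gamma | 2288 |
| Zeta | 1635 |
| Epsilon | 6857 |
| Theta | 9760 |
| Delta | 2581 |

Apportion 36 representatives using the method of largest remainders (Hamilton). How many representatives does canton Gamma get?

3

The standard divisor is 32900/36 ≈ 913.889.
Standard quotas: Alpha 6.4537, Beta 4.2467, Gamma 2.5036, Zeta 1.7891, Epsilon 7.5031, Theta 10.6796, Delta 2.8242.
Lower quotas: Alpha 6, Beta 4, Gamma 2, Zeta 1, Epsilon 7, Theta 10, Delta 2 (sum 32, leaving 4 seats).
Remainders in descending order: Delta 0.8242, Zeta 0.7891, Theta 0.6796, Gamma 0.5036, Epsilon 0.5031, Alpha 0.4537, Beta 0.2467.
Largest remainders: Delta, Zeta, Theta, Gamma receive the extra seats.
Gamma receives 3.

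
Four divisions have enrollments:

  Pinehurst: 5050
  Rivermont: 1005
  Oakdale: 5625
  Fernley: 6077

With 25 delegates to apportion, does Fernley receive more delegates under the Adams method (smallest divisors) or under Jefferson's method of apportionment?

Adams: Pinehurst 7, Rivermont 2, Oakdale 8, Fernley 8.
Jefferson: Pinehurst 7, Rivermont 1, Oakdale 8, Fernley 9.
Fernley gets 8 under Adams and 9 under Jefferson.

Jefferson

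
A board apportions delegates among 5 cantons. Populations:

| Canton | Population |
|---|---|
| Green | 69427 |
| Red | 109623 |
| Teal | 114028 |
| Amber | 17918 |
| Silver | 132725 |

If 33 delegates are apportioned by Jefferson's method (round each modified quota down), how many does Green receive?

5

Standard divisor 443721/33 ≈ 13446.091; standard quotas: Green 5.163, Red 8.153, Teal 8.480, Amber 1.333, Silver 9.871.
Rounding down gives 5, 8, 8, 1, 9 = 31 seats, so the divisor must be adjusted.
With modified divisor 12400: modified quotas Green 5.599, Red 8.841, Teal 9.196, Amber 1.445, Silver 10.704.
Rounding down: Green 5, Red 8, Teal 9, Amber 1, Silver 10 (total 33).
Green receives 5.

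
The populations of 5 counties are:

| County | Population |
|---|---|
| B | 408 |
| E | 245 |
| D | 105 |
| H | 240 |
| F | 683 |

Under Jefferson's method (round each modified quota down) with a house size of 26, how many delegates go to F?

Standard divisor 1681/26 ≈ 64.654; standard quotas: B 6.311, E 3.789, D 1.624, H 3.712, F 10.564.
Rounding down gives 6, 3, 1, 3, 10 = 23 seats, so the divisor must be adjusted.
With modified divisor 59: modified quotas B 6.915, E 4.153, D 1.780, H 4.068, F 11.576.
Rounding down: B 6, E 4, D 1, H 4, F 11 (total 26).
F receives 11.

11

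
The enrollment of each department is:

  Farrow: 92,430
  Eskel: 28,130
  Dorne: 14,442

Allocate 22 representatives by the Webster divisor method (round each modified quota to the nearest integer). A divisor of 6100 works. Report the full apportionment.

With modified divisor 6100: modified quotas Farrow 15.152, Eskel 4.611, Dorne 2.368.
Rounding to the nearest integer: Farrow 15, Eskel 5, Dorne 2 (total 22).

Farrow=15, Eskel=5, Dorne=2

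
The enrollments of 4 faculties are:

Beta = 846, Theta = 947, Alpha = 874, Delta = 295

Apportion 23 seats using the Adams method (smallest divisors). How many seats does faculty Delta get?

3

Standard divisor 2962/23 ≈ 128.783; standard quotas: Beta 6.569, Theta 7.353, Alpha 6.787, Delta 2.291.
Rounding up gives 7, 8, 7, 3 = 25 seats, so the divisor must be adjusted.
With modified divisor 143: modified quotas Beta 5.916, Theta 6.622, Alpha 6.112, Delta 2.063.
Rounding up: Beta 6, Theta 7, Alpha 7, Delta 3 (total 23).
Delta receives 3.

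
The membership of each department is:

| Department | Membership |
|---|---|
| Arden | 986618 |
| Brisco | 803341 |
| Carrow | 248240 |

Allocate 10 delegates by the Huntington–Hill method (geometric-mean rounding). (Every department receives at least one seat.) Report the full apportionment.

With divisor 200373: modified quotas Arden 4.924, Brisco 4.009, Carrow 1.239.
Geometric-mean thresholds: Arden √(4·5)=4.472, Brisco √(4·5)=4.472, Carrow √(1·2)=1.414.
Each quota rounded against its threshold gives Arden 5, Brisco 4, Carrow 1 (total 10).

Arden=5, Brisco=4, Carrow=1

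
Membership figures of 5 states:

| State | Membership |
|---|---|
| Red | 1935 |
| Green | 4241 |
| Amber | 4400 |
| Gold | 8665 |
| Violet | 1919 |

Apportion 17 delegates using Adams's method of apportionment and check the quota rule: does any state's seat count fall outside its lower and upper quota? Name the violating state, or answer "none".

Standard quotas: Red 1.555, Green 3.407, Amber 3.535, Gold 6.961, Violet 1.542.
Adams allocation: Red 2, Green 3, Amber 4, Gold 6, Violet 2.
Every allocation lies between the lower and upper quota.

none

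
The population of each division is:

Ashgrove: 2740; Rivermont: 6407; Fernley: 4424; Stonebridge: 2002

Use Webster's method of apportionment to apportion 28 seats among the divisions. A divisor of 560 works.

Ashgrove=5, Rivermont=11, Fernley=8, Stonebridge=4

With modified divisor 560: modified quotas Ashgrove 4.893, Rivermont 11.441, Fernley 7.900, Stonebridge 3.575.
Rounding to the nearest integer: Ashgrove 5, Rivermont 11, Fernley 8, Stonebridge 4 (total 28).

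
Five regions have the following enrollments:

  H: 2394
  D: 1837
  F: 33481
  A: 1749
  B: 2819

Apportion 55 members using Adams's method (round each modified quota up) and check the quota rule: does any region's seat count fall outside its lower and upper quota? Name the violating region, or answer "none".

F

Standard quotas: H 3.114, D 2.390, F 43.554, A 2.275, B 3.667.
Adams allocation: H 3, D 3, F 42, A 3, B 4.
F has quota 43.554 (lower 43, upper 44) but receives 42 — outside the quota interval.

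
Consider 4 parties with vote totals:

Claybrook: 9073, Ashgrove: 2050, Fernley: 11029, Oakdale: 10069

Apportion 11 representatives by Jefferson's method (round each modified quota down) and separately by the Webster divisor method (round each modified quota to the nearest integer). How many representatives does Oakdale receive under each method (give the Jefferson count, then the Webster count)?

4 and 3

Jefferson: Claybrook 3, Ashgrove 0, Fernley 4, Oakdale 4.
Webster: Claybrook 3, Ashgrove 1, Fernley 4, Oakdale 3.
Oakdale gets 4 under Jefferson and 3 under Webster.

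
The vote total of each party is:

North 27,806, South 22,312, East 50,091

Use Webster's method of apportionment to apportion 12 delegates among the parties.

North=3, South=3, East=6

Standard divisor 100209/12 ≈ 8350.75; standard quotas: North 3.330, South 2.672, East 5.998.
Rounding to the nearest integer gives North 3, South 3, East 6 — total 12, matching the house size, so no adjustment is needed.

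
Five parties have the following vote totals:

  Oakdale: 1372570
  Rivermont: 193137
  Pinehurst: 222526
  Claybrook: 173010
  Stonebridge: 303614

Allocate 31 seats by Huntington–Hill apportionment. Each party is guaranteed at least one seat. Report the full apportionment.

With divisor 72426: modified quotas Oakdale 18.951, Rivermont 2.667, Pinehurst 3.072, Claybrook 2.389, Stonebridge 4.192.
Geometric-mean thresholds: Oakdale √(18·19)=18.493, Rivermont √(2·3)=2.449, Pinehurst √(3·4)=3.464, Claybrook √(2·3)=2.449, Stonebridge √(4·5)=4.472.
Each quota rounded against its threshold gives Oakdale 19, Rivermont 3, Pinehurst 3, Claybrook 2, Stonebridge 4 (total 31).

Oakdale: 19, Rivermont: 3, Pinehurst: 3, Claybrook: 2, Stonebridge: 4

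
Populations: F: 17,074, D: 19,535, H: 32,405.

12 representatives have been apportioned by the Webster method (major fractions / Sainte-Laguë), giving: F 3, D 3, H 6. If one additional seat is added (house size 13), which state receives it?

D

Priority for the next seat is population ÷ (current seats + 0.5).
Priorities: F 4878.286, D 5581.429, H 4985.385.
Highest priority: D.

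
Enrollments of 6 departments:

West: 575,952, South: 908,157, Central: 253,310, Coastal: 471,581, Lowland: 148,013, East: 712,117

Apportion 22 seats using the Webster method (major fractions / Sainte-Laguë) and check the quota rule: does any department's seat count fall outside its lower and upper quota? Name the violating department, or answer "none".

Standard quotas: West 4.129, South 6.510, Central 1.816, Coastal 3.380, Lowland 1.061, East 5.105.
Webster allocation: West 4, South 7, Central 2, Coastal 3, Lowland 1, East 5.
Every allocation lies between the lower and upper quota.

none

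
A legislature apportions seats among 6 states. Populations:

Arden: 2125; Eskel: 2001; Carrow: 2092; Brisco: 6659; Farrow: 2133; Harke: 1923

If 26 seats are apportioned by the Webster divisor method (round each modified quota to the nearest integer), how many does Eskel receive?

Standard divisor 16933/26 ≈ 651.269; standard quotas: Arden 3.263, Eskel 3.072, Carrow 3.212, Brisco 10.225, Farrow 3.275, Harke 2.953.
Rounding to the nearest integer gives 3, 3, 3, 10, 3, 3 = 25 seats, so the divisor must be adjusted.
With modified divisor 620: modified quotas Arden 3.427, Eskel 3.227, Carrow 3.374, Brisco 10.740, Farrow 3.440, Harke 3.102.
Rounding to the nearest integer: Arden 3, Eskel 3, Carrow 3, Brisco 11, Farrow 3, Harke 3 (total 26).
Eskel receives 3.

3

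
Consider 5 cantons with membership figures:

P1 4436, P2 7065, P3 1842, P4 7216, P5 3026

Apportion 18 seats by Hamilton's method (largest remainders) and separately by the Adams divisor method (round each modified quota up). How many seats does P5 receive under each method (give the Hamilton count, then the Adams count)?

2 and 3

Hamilton: P1 3, P2 5, P3 2, P4 6, P5 2.
Adams: P1 3, P2 5, P3 2, P4 5, P5 3.
P5 gets 2 under Hamilton and 3 under Adams.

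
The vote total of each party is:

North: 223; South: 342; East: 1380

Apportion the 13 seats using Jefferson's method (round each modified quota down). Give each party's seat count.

North=1, South=2, East=10

Standard divisor 1945/13 ≈ 149.615; standard quotas: North 1.490, South 2.286, East 9.224.
Rounding down gives 1, 2, 9 = 12 seats, so the divisor must be adjusted.
With modified divisor 130: modified quotas North 1.715, South 2.631, East 10.615.
Rounding down: North 1, South 2, East 10 (total 13).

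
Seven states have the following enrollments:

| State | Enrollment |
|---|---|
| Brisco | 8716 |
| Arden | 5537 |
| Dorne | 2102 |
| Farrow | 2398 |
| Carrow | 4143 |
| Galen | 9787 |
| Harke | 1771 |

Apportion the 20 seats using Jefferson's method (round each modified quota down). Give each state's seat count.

Brisco=6, Arden=3, Dorne=1, Farrow=1, Carrow=2, Galen=6, Harke=1

Standard divisor 34454/20 ≈ 1722.7; standard quotas: Brisco 5.059, Arden 3.214, Dorne 1.220, Farrow 1.392, Carrow 2.405, Galen 5.681, Harke 1.028.
Rounding down gives 5, 3, 1, 1, 2, 5, 1 = 18 seats, so the divisor must be adjusted.
With modified divisor 1430: modified quotas Brisco 6.095, Arden 3.872, Dorne 1.470, Farrow 1.677, Carrow 2.897, Galen 6.844, Harke 1.238.
Rounding down: Brisco 6, Arden 3, Dorne 1, Farrow 1, Carrow 2, Galen 6, Harke 1 (total 20).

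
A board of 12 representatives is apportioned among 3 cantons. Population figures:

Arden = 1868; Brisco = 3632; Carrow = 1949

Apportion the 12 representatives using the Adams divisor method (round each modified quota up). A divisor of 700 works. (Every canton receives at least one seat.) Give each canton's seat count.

With modified divisor 700: modified quotas Arden 2.669, Brisco 5.189, Carrow 2.784.
Rounding up: Arden 3, Brisco 6, Carrow 3 (total 12).

Arden: 3, Brisco: 6, Carrow: 3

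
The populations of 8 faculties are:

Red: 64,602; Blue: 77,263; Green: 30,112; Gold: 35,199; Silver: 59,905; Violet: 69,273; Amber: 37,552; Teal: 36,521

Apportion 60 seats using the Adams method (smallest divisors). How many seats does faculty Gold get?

5

Standard divisor 410427/60 ≈ 6840.45; standard quotas: Red 9.444, Blue 11.295, Green 4.402, Gold 5.146, Silver 8.757, Violet 10.127, Amber 5.490, Teal 5.339.
Rounding up gives 10, 12, 5, 6, 9, 11, 6, 6 = 65 seats, so the divisor must be adjusted.
With modified divisor 7400: modified quotas Red 8.730, Blue 10.441, Green 4.069, Gold 4.757, Silver 8.095, Violet 9.361, Amber 5.075, Teal 4.935.
Rounding up: Red 9, Blue 11, Green 5, Gold 5, Silver 9, Violet 10, Amber 6, Teal 5 (total 60).
Gold receives 5.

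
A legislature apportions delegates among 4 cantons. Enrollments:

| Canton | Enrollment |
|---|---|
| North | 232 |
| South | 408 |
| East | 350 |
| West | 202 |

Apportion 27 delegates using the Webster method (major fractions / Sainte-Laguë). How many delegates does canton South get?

Standard divisor 1192/27 ≈ 44.148; standard quotas: North 5.255, South 9.242, East 7.928, West 4.576.
Rounding to the nearest integer gives North 5, South 9, East 8, West 5 — total 27, matching the house size, so no adjustment is needed.
South receives 9.

9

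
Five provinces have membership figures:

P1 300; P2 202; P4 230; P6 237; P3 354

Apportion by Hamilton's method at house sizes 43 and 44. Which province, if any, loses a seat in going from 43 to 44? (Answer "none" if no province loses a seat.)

none

At 43 seats: P1 10, P2 7, P4 7, P6 8, P3 11.
At 44 seats: P1 10, P2 7, P4 7, P6 8, P3 12.
No province's allocation decreased.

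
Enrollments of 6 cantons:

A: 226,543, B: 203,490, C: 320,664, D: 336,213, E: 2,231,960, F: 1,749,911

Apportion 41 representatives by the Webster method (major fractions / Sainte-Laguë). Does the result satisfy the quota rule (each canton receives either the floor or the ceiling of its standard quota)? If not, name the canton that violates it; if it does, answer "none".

E

Standard quotas: A 1.832, B 1.646, C 2.594, D 2.720, E 18.054, F 14.155.
Webster allocation: A 2, B 2, C 3, D 3, E 17, F 14.
E has quota 18.054 (lower 18, upper 19) but receives 17 — outside the quota interval.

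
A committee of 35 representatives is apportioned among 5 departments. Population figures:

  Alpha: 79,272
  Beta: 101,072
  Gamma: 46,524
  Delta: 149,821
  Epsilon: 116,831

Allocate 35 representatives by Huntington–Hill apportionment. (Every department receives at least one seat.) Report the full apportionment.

With divisor 14027: modified quotas Alpha 5.651, Beta 7.206, Gamma 3.317, Delta 10.681, Epsilon 8.329.
Geometric-mean thresholds: Alpha √(5·6)=5.477, Beta √(7·8)=7.483, Gamma √(3·4)=3.464, Delta √(10·11)=10.488, Epsilon √(8·9)=8.485.
Each quota rounded against its threshold gives Alpha 6, Beta 7, Gamma 3, Delta 11, Epsilon 8 (total 35).

Alpha 6, Beta 7, Gamma 3, Delta 11, Epsilon 8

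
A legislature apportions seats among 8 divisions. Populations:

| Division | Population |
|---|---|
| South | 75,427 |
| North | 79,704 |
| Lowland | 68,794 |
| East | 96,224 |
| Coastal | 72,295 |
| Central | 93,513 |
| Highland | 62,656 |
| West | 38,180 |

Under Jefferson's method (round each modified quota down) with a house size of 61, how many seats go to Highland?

Standard divisor 586793/61 ≈ 9619.557; standard quotas: South 7.841, North 8.286, Lowland 7.151, East 10.003, Coastal 7.515, Central 9.721, Highland 6.513, West 3.969.
Rounding down gives 7, 8, 7, 10, 7, 9, 6, 3 = 57 seats, so the divisor must be adjusted.
With modified divisor 9000: modified quotas South 8.381, North 8.856, Lowland 7.644, East 10.692, Coastal 8.033, Central 10.390, Highland 6.962, West 4.242.
Rounding down: South 8, North 8, Lowland 7, East 10, Coastal 8, Central 10, Highland 6, West 4 (total 61).
Highland receives 6.

6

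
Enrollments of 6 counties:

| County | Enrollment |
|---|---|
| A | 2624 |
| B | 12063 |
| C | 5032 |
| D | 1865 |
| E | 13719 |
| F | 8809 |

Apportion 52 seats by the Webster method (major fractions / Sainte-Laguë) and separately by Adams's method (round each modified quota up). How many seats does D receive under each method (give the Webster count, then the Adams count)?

2 and 3

Webster: A 3, B 14, C 6, D 2, E 16, F 11.
Adams: A 3, B 14, C 6, D 3, E 16, F 10.
D gets 2 under Webster and 3 under Adams.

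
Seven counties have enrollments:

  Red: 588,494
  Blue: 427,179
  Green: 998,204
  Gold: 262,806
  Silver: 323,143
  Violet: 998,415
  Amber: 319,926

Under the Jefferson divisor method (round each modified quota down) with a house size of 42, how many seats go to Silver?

3

Standard divisor 3918167/42 ≈ 93289.69; standard quotas: Red 6.308, Blue 4.579, Green 10.700, Gold 2.817, Silver 3.464, Violet 10.702, Amber 3.429.
Rounding down gives 6, 4, 10, 2, 3, 10, 3 = 38 seats, so the divisor must be adjusted.
With modified divisor 84800: modified quotas Red 6.940, Blue 5.037, Green 11.771, Gold 3.099, Silver 3.811, Violet 11.774, Amber 3.773.
Rounding down: Red 6, Blue 5, Green 11, Gold 3, Silver 3, Violet 11, Amber 3 (total 42).
Silver receives 3.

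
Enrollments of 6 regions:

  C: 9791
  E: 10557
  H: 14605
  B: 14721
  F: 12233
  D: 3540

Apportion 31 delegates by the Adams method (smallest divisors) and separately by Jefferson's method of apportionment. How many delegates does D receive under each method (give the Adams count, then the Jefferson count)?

2 and 1

Adams: C 5, E 5, H 6, B 7, F 6, D 2.
Jefferson: C 5, E 5, H 7, B 7, F 6, D 1.
D gets 2 under Adams and 1 under Jefferson.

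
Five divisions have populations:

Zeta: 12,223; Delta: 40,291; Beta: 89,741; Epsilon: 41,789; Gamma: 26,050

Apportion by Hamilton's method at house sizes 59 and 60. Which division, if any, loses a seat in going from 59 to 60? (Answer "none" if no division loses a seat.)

Zeta

At 59 seats: Zeta 4, Delta 11, Beta 25, Epsilon 12, Gamma 7.
At 60 seats: Zeta 3, Delta 12, Beta 26, Epsilon 12, Gamma 7.
Zeta drops from 4 to 3.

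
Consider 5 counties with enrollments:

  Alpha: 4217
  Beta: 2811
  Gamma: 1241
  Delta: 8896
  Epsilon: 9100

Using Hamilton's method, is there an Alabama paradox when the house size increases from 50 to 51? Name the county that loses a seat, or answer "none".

Gamma

At 50 seats: Alpha 8, Beta 5, Gamma 3, Delta 17, Epsilon 17.
At 51 seats: Alpha 8, Beta 6, Gamma 2, Delta 17, Epsilon 18.
Gamma drops from 3 to 2.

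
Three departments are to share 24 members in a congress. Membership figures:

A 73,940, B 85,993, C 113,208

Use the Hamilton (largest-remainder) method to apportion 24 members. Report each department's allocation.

A=6, B=8, C=10

Standard divisor: 273141 ÷ 24 ≈ 11380.875.
Standard quotas: A 6.4969, B 7.5559, C 9.9472.
Lower quotas: A 6, B 7, C 9 (sum 22, leaving 2 seats).
Remainders in descending order: C 0.9472, B 0.5559, A 0.4969.
Largest remainders: C, B receive the extra seats.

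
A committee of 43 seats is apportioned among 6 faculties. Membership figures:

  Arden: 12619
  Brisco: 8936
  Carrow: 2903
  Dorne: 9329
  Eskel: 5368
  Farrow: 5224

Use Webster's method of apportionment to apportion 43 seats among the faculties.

Arden 12; Brisco 9; Carrow 3; Dorne 9; Eskel 5; Farrow 5

Standard divisor 44379/43 ≈ 1032.07; standard quotas: Arden 12.227, Brisco 8.658, Carrow 2.813, Dorne 9.039, Eskel 5.201, Farrow 5.062.
Rounding to the nearest integer gives Arden 12, Brisco 9, Carrow 3, Dorne 9, Eskel 5, Farrow 5 — total 43, matching the house size, so no adjustment is needed.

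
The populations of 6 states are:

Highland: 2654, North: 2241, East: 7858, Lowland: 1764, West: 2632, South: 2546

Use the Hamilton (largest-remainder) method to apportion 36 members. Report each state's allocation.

Highland 5, North 4, East 14, Lowland 3, West 5, South 5

The standard divisor is 19695/36 ≈ 547.083.
Standard quotas: Highland 4.8512, North 4.0963, East 14.3634, Lowland 3.2244, West 4.8110, South 4.6538.
Lower quotas: Highland 4, North 4, East 14, Lowland 3, West 4, South 4 (sum 33, leaving 3 seats).
Remainders in descending order: Highland 0.8512, West 0.8110, South 0.6538, East 0.3634, Lowland 0.2244, North 0.0963.
The surplus seats go to Highland, West, South.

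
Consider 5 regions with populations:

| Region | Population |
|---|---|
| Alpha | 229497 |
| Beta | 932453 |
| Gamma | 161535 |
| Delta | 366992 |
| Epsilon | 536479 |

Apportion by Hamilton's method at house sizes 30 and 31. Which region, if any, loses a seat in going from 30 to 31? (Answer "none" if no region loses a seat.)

none

At 30 seats: Alpha 3, Beta 13, Gamma 2, Delta 5, Epsilon 7.
At 31 seats: Alpha 3, Beta 13, Gamma 2, Delta 5, Epsilon 8.
No region's allocation decreased.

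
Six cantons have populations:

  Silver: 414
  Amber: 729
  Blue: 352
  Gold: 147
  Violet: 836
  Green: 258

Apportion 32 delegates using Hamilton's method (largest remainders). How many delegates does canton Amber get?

8

Standard divisor: 2736 ÷ 32 ≈ 85.5.
Standard quotas: Silver 4.842, Amber 8.526, Blue 4.117, Gold 1.719, Violet 9.778, Green 3.018.
Lower quotas: Silver 4, Amber 8, Blue 4, Gold 1, Violet 9, Green 3 (sum 29, leaving 3 seats).
Remainders in descending order: Silver 0.842, Violet 0.778, Gold 0.719, Amber 0.526, Blue 0.117, Green 0.018.
The surplus seats go to Silver, Violet, Gold.
Amber receives 8.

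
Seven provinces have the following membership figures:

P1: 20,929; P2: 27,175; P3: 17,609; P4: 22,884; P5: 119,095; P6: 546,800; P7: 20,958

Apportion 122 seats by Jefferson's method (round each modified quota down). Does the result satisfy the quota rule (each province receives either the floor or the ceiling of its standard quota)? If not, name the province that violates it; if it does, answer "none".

P6

Standard quotas: P1 3.293, P2 4.275, P3 2.770, P4 3.600, P5 18.737, P6 86.027, P7 3.297.
Jefferson allocation: P1 3, P2 4, P3 2, P4 3, P5 19, P6 88, P7 3.
P6 has quota 86.027 (lower 86, upper 87) but receives 88 — outside the quota interval.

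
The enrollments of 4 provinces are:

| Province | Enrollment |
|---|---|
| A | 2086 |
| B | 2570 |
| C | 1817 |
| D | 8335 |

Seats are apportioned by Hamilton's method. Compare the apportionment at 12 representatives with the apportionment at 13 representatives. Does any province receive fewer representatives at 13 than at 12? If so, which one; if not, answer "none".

At 12 seats: A 2, B 2, C 1, D 7.
At 13 seats: A 2, B 2, C 2, D 7.
No province's allocation decreased.

none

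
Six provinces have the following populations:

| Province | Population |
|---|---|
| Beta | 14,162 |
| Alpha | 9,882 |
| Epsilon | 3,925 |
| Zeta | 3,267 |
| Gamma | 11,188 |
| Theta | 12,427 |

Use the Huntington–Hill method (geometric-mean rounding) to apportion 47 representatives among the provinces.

With divisor 1172: modified quotas Beta 12.084, Alpha 8.432, Epsilon 3.349, Zeta 2.788, Gamma 9.546, Theta 10.603.
Geometric-mean thresholds: Beta √(12·13)=12.490, Alpha √(8·9)=8.485, Epsilon √(3·4)=3.464, Zeta √(2·3)=2.449, Gamma √(9·10)=9.487, Theta √(10·11)=10.488.
Each quota rounded against its threshold gives Beta 12, Alpha 8, Epsilon 3, Zeta 3, Gamma 10, Theta 11 (total 47).

Beta: 12; Alpha: 8; Epsilon: 3; Zeta: 3; Gamma: 10; Theta: 11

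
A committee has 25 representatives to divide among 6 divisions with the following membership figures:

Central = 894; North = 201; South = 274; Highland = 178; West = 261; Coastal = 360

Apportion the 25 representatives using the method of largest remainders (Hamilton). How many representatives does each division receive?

Central 10, North 3, South 3, Highland 2, West 3, Coastal 4

The standard divisor is 2168/25 ≈ 86.72.
Standard quotas: Central 10.309, North 2.318, South 3.160, Highland 2.053, West 3.010, Coastal 4.151.
Lower quotas: Central 10, North 2, South 3, Highland 2, West 3, Coastal 4 (sum 24, leaving 1 seat).
Remainders in descending order: North 0.318, Central 0.309, South 0.160, Coastal 0.151, Highland 0.053, West 0.010.
The surplus seat goes to North.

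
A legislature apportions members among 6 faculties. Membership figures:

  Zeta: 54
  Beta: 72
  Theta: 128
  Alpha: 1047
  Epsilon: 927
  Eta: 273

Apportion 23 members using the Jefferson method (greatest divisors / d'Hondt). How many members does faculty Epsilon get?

9

Standard divisor 2501/23 ≈ 108.739; standard quotas: Zeta 0.497, Beta 0.662, Theta 1.177, Alpha 9.629, Epsilon 8.525, Eta 2.511.
Rounding down gives 0, 0, 1, 9, 8, 2 = 20 seats, so the divisor must be adjusted.
With modified divisor 94: modified quotas Zeta 0.574, Beta 0.766, Theta 1.362, Alpha 11.138, Epsilon 9.862, Eta 2.904.
Rounding down: Zeta 0, Beta 0, Theta 1, Alpha 11, Epsilon 9, Eta 2 (total 23).
Epsilon receives 9.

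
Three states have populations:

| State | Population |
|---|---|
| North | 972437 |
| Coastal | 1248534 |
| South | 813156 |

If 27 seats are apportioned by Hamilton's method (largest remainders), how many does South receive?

Standard divisor: 3034127 ÷ 27 ≈ 112375.074.
Standard quotas: North 8.6535, Coastal 11.1104, South 7.2361.
Lower quotas: North 8, Coastal 11, South 7 (sum 26, leaving 1 seat).
Remainders in descending order: North 0.6535, South 0.2361, Coastal 0.1104.
Largest remainder: North receives the extra seat.
South receives 7.

7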